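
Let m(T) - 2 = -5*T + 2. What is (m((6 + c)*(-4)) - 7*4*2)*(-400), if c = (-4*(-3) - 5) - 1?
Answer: -75200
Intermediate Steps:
c = 6 (c = (12 - 5) - 1 = 7 - 1 = 6)
m(T) = 4 - 5*T (m(T) = 2 + (-5*T + 2) = 2 + (2 - 5*T) = 4 - 5*T)
(m((6 + c)*(-4)) - 7*4*2)*(-400) = ((4 - 5*(6 + 6)*(-4)) - 7*4*2)*(-400) = ((4 - 60*(-4)) - 28*2)*(-400) = ((4 - 5*(-48)) - 56)*(-400) = ((4 + 240) - 56)*(-400) = (244 - 56)*(-400) = 188*(-400) = -75200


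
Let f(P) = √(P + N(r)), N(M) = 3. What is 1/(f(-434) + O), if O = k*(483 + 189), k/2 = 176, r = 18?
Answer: 236544/55953064367 - I*√431/55953064367 ≈ 4.2275e-6 - 3.7103e-10*I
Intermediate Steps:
k = 352 (k = 2*176 = 352)
f(P) = √(3 + P) (f(P) = √(P + 3) = √(3 + P))
O = 236544 (O = 352*(483 + 189) = 352*672 = 236544)
1/(f(-434) + O) = 1/(√(3 - 434) + 236544) = 1/(√(-431) + 236544) = 1/(I*√431 + 236544) = 1/(236544 + I*√431)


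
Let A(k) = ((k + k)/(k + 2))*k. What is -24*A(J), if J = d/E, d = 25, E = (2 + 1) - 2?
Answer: -10000/9 ≈ -1111.1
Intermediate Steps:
E = 1 (E = 3 - 2 = 1)
J = 25 (J = 25/1 = 25*1 = 25)
A(k) = 2*k²/(2 + k) (A(k) = ((2*k)/(2 + k))*k = (2*k/(2 + k))*k = 2*k²/(2 + k))
-24*A(J) = -48*25²/(2 + 25) = -48*625/27 = -24*1250/27 = -10000/9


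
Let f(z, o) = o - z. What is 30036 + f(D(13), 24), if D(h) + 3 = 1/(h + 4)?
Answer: 511070/17 ≈ 30063.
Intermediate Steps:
D(h) = -3 + 1/(4 + h) (D(h) = -3 + 1/(h + 4) = -3 + 1/(4 + h))
30036 + f(D(13), 24) = 30036 + (24 - (-11 - 3*13)/(4 + 13)) = 30036 + (24 - (-11 - 39)/17) = 30036 + (24 - (-50)/17) = 30036 + (24 - 1*(-50/17)) = 30036 + (24 + 50/17) = 30036 + 458/17 = 511070/17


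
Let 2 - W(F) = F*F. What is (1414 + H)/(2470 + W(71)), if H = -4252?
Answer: 2838/2569 ≈ 1.1047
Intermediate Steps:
W(F) = 2 - F**2 (W(F) = 2 - F*F = 2 - F**2)
(1414 + H)/(2470 + W(71)) = (1414 - 4252)/(2470 + (2 - 1*71**2)) = -2838/(2470 + (2 - 1*5041)) = -2838/(2470 + (2 - 5041)) = -2838/(2470 - 5039) = -2838/(-2569) = -2838*(-1/2569) = 2838/2569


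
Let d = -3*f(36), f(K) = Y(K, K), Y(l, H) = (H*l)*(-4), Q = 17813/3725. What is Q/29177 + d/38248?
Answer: 211367491753/519619757825 ≈ 0.40677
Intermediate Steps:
Q = 17813/3725 (Q = 17813*(1/3725) = 17813/3725 ≈ 4.7820)
Y(l, H) = -4*H*l
f(K) = -4*K² (f(K) = -4*K*K = -4*K²)
d = 15552 (d = -(-12)*36² = -(-12)*1296 = -3*(-5184) = 15552)
Q/29177 + d/38248 = (17813/3725)/29177 + 15552/38248 = (17813/3725)*(1/29177) + 15552*(1/38248) = 17813/108684325 + 1944/4781 = 211367491753/519619757825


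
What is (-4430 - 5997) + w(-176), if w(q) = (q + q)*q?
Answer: 51525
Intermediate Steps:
w(q) = 2*q**2 (w(q) = (2*q)*q = 2*q**2)
(-4430 - 5997) + w(-176) = (-4430 - 5997) + 2*(-176)**2 = -10427 + 2*30976 = -10427 + 61952 = 51525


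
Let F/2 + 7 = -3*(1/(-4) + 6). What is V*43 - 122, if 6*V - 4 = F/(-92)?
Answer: -98869/1104 ≈ -89.555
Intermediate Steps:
F = -97/2 (F = -14 + 2*(-3*(1/(-4) + 6)) = -14 + 2*(-3*(1*(-1/4) + 6)) = -14 + 2*(-3*(-1/4 + 6)) = -14 + 2*(-3*23/4) = -14 + 2*(-69/4) = -14 - 69/2 = -97/2 ≈ -48.500)
V = 833/1104 (V = 2/3 + (-97/2/(-92))/6 = 2/3 + (-97/2*(-1/92))/6 = 2/3 + (1/6)*(97/184) = 2/3 + 97/1104 = 833/1104 ≈ 0.75453)
V*43 - 122 = (833/1104)*43 - 122 = 35819/1104 - 122 = -98869/1104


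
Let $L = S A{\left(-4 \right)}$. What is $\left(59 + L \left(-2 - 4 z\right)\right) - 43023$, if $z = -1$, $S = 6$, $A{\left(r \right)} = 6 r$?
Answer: $-43252$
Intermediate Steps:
$L = -144$ ($L = 6 \cdot 6 \left(-4\right) = 6 \left(-24\right) = -144$)
$\left(59 + L \left(-2 - 4 z\right)\right) - 43023 = \left(59 - 144 \left(-2 - -4\right)\right) - 43023 = \left(59 - 144 \left(-2 + 4\right)\right) - 43023 = \left(59 - 288\right) - 43023 = -229 - 43023 = -43252$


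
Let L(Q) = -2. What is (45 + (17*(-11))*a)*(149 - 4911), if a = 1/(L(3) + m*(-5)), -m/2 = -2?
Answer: -254767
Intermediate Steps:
m = 4 (m = -2*(-2) = 4)
a = -1/22 (a = 1/(-2 + 4*(-5)) = 1/(-2 - 20) = 1/(-22) = -1/22 ≈ -0.045455)
(45 + (17*(-11))*a)*(149 - 4911) = (45 + (17*(-11))*(-1/22))*(149 - 4911) = (45 - 187*(-1/22))*(-4762) = (45 + 17/2)*(-4762) = (107/2)*(-4762) = -254767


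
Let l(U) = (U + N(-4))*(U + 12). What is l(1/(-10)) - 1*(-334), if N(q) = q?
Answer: 28521/100 ≈ 285.21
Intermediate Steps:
l(U) = (-4 + U)*(12 + U) (l(U) = (U - 4)*(U + 12) = (-4 + U)*(12 + U))
l(1/(-10)) - 1*(-334) = (-48 + (1/(-10))² + 8/(-10)) - 1*(-334) = (-48 + (-⅒)² + 8*(-⅒)) + 334 = (-48 + 1/100 - ⅘) + 334 = -4879/100 + 334 = 28521/100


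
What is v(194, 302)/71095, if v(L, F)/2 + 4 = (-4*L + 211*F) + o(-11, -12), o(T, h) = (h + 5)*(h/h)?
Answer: 25174/14219 ≈ 1.7704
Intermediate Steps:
o(T, h) = 5 + h (o(T, h) = (5 + h)*1 = 5 + h)
v(L, F) = -22 - 8*L + 422*F (v(L, F) = -8 + 2*((-4*L + 211*F) + (5 - 12)) = -8 + 2*((-4*L + 211*F) - 7) = -8 + 2*(-7 - 4*L + 211*F) = -8 + (-14 - 8*L + 422*F) = -22 - 8*L + 422*F)
v(194, 302)/71095 = (-22 - 8*194 + 422*302)/71095 = (-22 - 1552 + 127444)*(1/71095) = 125870*(1/71095) = 25174/14219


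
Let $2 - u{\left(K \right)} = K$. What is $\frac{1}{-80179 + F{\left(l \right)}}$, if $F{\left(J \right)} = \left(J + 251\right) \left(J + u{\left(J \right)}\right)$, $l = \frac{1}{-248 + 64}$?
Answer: $- \frac{92}{7330285} \approx -1.2551 \cdot 10^{-5}$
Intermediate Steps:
$l = - \frac{1}{184}$ ($l = \frac{1}{-184} = - \frac{1}{184} \approx -0.0054348$)
$u{\left(K \right)} = 2 - K$
$F{\left(J \right)} = 502 + 2 J$ ($F{\left(J \right)} = \left(J + 251\right) \left(J - \left(-2 + J\right)\right) = \left(251 + J\right) 2 = 502 + 2 J$)
$\frac{1}{-80179 + F{\left(l \right)}} = \frac{1}{-80179 + \left(502 + 2 \left(- \frac{1}{184}\right)\right)} = \frac{1}{-80179 + \left(502 - \frac{1}{92}\right)} = \frac{1}{-80179 + \frac{46183}{92}} = \frac{1}{- \frac{7330285}{92}} = - \frac{92}{7330285}$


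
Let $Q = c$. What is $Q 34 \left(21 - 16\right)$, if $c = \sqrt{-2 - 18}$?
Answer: $340 i \sqrt{5} \approx 760.26 i$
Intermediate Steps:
$c = 2 i \sqrt{5}$ ($c = \sqrt{-20} = 2 i \sqrt{5} \approx 4.4721 i$)
$Q = 2 i \sqrt{5} \approx 4.4721 i$
$Q 34 \left(21 - 16\right) = 2 i \sqrt{5} \cdot 34 \left(21 - 16\right) = 68 i \sqrt{5} \left(21 - 16\right) = 68 i \sqrt{5} \cdot 5 = 340 i \sqrt{5}$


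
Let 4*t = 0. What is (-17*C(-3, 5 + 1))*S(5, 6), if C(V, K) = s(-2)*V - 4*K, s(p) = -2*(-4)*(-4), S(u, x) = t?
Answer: 0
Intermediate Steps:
t = 0 (t = (1/4)*0 = 0)
S(u, x) = 0
s(p) = -32 (s(p) = 8*(-4) = -32)
C(V, K) = -32*V - 4*K
(-17*C(-3, 5 + 1))*S(5, 6) = -17*(-32*(-3) - 4*(5 + 1))*0 = -17*(96 - 4*6)*0 = -17*(96 - 24)*0 = -17*72*0 = -1224*0 = 0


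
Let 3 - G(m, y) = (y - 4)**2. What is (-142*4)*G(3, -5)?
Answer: 44304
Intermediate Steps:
G(m, y) = 3 - (-4 + y)**2 (G(m, y) = 3 - (y - 4)**2 = 3 - (-4 + y)**2)
(-142*4)*G(3, -5) = (-142*4)*(3 - (-4 - 5)**2) = -568*(3 - 1*(-9)**2) = -568*(3 - 1*81) = -568*(3 - 81) = -568*(-78) = 44304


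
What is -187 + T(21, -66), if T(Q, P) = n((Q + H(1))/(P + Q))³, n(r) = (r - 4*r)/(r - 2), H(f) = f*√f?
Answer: -32876129/175616 ≈ -187.20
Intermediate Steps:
H(f) = f^(3/2)
n(r) = -3*r/(-2 + r) (n(r) = (-3*r)/(-2 + r) = -3*r/(-2 + r))
T(Q, P) = -27*(1 + Q)³/((-2 + (1 + Q)/(P + Q))³*(P + Q)³) (T(Q, P) = (-3*(Q + 1^(3/2))/(P + Q)/(-2 + (Q + 1^(3/2))/(P + Q)))³ = (-3*(Q + 1)/(P + Q)/(-2 + (Q + 1)/(P + Q)))³ = (-3*(1 + Q)/(P + Q)/(-2 + (1 + Q)/(P + Q)))³ = (-3*(1 + Q)/((-2 + (1 + Q)/(P + Q))*(P + Q)))³ = -27*(1 + Q)³/((-2 + (1 + Q)/(P + Q))³*(P + Q)³))
-187 + T(21, -66) = -187 + 27*(1 + 21)³/(-1 + 21 + 2*(-66))³ = -187 + 27*22³/(-1 + 21 - 132)³ = -187 + 27*10648/(-112)³ = -187 + 27*10648*(-1/1404928) = -187 - 35937/175616 = -32876129/175616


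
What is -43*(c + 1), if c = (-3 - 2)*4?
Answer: 817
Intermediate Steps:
c = -20 (c = -5*4 = -20)
-43*(c + 1) = -43*(-20 + 1) = -43*(-19) = 817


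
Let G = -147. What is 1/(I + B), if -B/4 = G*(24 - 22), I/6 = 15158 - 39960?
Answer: -1/147636 ≈ -6.7734e-6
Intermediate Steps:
I = -148812 (I = 6*(15158 - 39960) = 6*(-24802) = -148812)
B = 1176 (B = -(-588)*(24 - 22) = -(-588)*2 = -4*(-294) = 1176)
1/(I + B) = 1/(-148812 + 1176) = 1/(-147636) = -1/147636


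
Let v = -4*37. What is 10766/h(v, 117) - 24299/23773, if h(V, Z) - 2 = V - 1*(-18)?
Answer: -129525195/1521472 ≈ -85.131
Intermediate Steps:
v = -148
h(V, Z) = 20 + V (h(V, Z) = 2 + (V - 1*(-18)) = 2 + (V + 18) = 2 + (18 + V) = 20 + V)
10766/h(v, 117) - 24299/23773 = 10766/(20 - 148) - 24299/23773 = 10766/(-128) - 24299*1/23773 = 10766*(-1/128) - 24299/23773 = -5383/64 - 24299/23773 = -129525195/1521472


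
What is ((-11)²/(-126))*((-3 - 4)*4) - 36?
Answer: -82/9 ≈ -9.1111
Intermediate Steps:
((-11)²/(-126))*((-3 - 4)*4) - 36 = (121*(-1/126))*(-7*4) - 36 = -121/126*(-28) - 36 = 242/9 - 36 = -82/9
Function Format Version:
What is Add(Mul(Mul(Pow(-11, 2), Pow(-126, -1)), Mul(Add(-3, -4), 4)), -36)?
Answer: Rational(-82, 9) ≈ -9.1111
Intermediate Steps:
Add(Mul(Mul(Pow(-11, 2), Pow(-126, -1)), Mul(Add(-3, -4), 4)), -36) = Add(Mul(Mul(121, Rational(-1, 126)), Mul(-7, 4)), -36) = Add(Mul(Rational(-121, 126), -28), -36) = Add(Rational(242, 9), -36) = Rational(-82, 9)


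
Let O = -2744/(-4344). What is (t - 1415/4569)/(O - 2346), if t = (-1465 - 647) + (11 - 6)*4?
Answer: 59666107/66882545 ≈ 0.89210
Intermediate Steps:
O = 343/543 (O = -2744*(-1/4344) = 343/543 ≈ 0.63168)
t = -2092 (t = -2112 + 5*4 = -2112 + 20 = -2092)
(t - 1415/4569)/(O - 2346) = (-2092 - 1415/4569)/(343/543 - 2346) = (-2092 - 1415*1/4569)/(-1273535/543) = (-2092 - 1415/4569)*(-543/1273535) = -9559763/4569*(-543/1273535) = 59666107/66882545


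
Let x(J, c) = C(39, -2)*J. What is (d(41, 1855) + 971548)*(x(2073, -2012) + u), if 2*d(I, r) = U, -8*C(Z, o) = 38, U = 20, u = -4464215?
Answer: -8693620971413/2 ≈ -4.3468e+12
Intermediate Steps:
C(Z, o) = -19/4 (C(Z, o) = -⅛*38 = -19/4)
d(I, r) = 10 (d(I, r) = (½)*20 = 10)
x(J, c) = -19*J/4
(d(41, 1855) + 971548)*(x(2073, -2012) + u) = (10 + 971548)*(-19/4*2073 - 4464215) = 971558*(-39387/4 - 4464215) = 971558*(-17896247/4) = -8693620971413/2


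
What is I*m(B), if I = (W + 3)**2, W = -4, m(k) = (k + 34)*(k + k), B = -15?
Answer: -570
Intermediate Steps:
m(k) = 2*k*(34 + k) (m(k) = (34 + k)*(2*k) = 2*k*(34 + k))
I = 1 (I = (-4 + 3)**2 = (-1)**2 = 1)
I*m(B) = 1*(2*(-15)*(34 - 15)) = 1*(2*(-15)*19) = 1*(-570) = -570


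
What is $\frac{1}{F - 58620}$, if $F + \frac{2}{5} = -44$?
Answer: $- \frac{5}{293322} \approx -1.7046 \cdot 10^{-5}$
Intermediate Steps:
$F = - \frac{222}{5}$ ($F = - \frac{2}{5} - 44 = - \frac{222}{5} \approx -44.4$)
$\frac{1}{F - 58620} = \frac{1}{- \frac{222}{5} - 58620} = \frac{1}{- \frac{293322}{5}} = - \frac{5}{293322}$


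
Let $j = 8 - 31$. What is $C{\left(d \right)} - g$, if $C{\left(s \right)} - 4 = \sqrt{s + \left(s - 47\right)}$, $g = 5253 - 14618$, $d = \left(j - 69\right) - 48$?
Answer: $9369 + i \sqrt{327} \approx 9369.0 + 18.083 i$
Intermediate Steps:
$j = -23$
$d = -140$ ($d = \left(-23 - 69\right) - 48 = -92 - 48 = -140$)
$g = -9365$ ($g = 5253 - 14618 = -9365$)
$C{\left(s \right)} = 4 + \sqrt{-47 + 2 s}$ ($C{\left(s \right)} = 4 + \sqrt{s + \left(s - 47\right)} = 4 + \sqrt{s + \left(-47 + s\right)} = 4 + \sqrt{-47 + 2 s}$)
$C{\left(d \right)} - g = \left(4 + \sqrt{-47 + 2 \left(-140\right)}\right) - -9365 = \left(4 + \sqrt{-47 - 280}\right) + 9365 = \left(4 + \sqrt{-327}\right) + 9365 = \left(4 + i \sqrt{327}\right) + 9365 = 9369 + i \sqrt{327}$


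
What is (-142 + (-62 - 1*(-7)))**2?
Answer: 38809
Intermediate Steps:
(-142 + (-62 - 1*(-7)))**2 = (-142 + (-62 + 7))**2 = (-142 - 55)**2 = (-197)**2 = 38809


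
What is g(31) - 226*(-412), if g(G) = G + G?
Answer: 93174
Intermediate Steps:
g(G) = 2*G
g(31) - 226*(-412) = 2*31 - 226*(-412) = 62 + 93112 = 93174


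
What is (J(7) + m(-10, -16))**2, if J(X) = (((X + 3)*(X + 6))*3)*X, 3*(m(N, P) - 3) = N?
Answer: 67059721/9 ≈ 7.4511e+6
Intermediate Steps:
m(N, P) = 3 + N/3
J(X) = 3*X*(3 + X)*(6 + X) (J(X) = (((3 + X)*(6 + X))*3)*X = (3*(3 + X)*(6 + X))*X = 3*X*(3 + X)*(6 + X))
(J(7) + m(-10, -16))**2 = (3*7*(18 + 7**2 + 9*7) + (3 + (1/3)*(-10)))**2 = (3*7*(18 + 49 + 63) + (3 - 10/3))**2 = (3*7*130 - 1/3)**2 = (2730 - 1/3)**2 = (8189/3)**2 = 67059721/9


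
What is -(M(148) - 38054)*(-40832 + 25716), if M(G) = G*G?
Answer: -244123400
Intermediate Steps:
M(G) = G²
-(M(148) - 38054)*(-40832 + 25716) = -(148² - 38054)*(-40832 + 25716) = -(21904 - 38054)*(-15116) = -(-16150)*(-15116) = -1*244123400 = -244123400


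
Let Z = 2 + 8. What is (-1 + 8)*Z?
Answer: 70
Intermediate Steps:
Z = 10
(-1 + 8)*Z = (-1 + 8)*10 = 7*10 = 70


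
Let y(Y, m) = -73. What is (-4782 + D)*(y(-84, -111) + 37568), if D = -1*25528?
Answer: -1136473450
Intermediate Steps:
D = -25528
(-4782 + D)*(y(-84, -111) + 37568) = (-4782 - 25528)*(-73 + 37568) = -30310*37495 = -1136473450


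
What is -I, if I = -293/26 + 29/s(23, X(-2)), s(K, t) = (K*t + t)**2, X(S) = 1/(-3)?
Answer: 8999/832 ≈ 10.816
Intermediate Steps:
X(S) = -1/3
s(K, t) = (t + K*t)**2
I = -8999/832 (I = -293/26 + 29/(((-1/3)**2*(1 + 23)**2)) = -293*1/26 + 29/(((1/9)*24**2)) = -293/26 + 29/(((1/9)*576)) = -293/26 + 29/64 = -8999/832 ≈ -10.816)
-I = -1*(-8999/832) = 8999/832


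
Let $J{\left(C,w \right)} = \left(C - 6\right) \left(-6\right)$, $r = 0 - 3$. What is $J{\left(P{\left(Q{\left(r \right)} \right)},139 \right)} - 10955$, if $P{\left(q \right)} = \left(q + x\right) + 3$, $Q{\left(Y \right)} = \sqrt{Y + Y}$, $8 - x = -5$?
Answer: $-11015 - 6 i \sqrt{6} \approx -11015.0 - 14.697 i$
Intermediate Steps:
$x = 13$ ($x = 8 - -5 = 8 + 5 = 13$)
$r = -3$ ($r = 0 - 3 = -3$)
$Q{\left(Y \right)} = \sqrt{2} \sqrt{Y}$ ($Q{\left(Y \right)} = \sqrt{2 Y} = \sqrt{2} \sqrt{Y}$)
$P{\left(q \right)} = 16 + q$ ($P{\left(q \right)} = \left(q + 13\right) + 3 = \left(13 + q\right) + 3 = 16 + q$)
$J{\left(C,w \right)} = 36 - 6 C$ ($J{\left(C,w \right)} = \left(-6 + C\right) \left(-6\right) = 36 - 6 C$)
$J{\left(P{\left(Q{\left(r \right)} \right)},139 \right)} - 10955 = \left(36 - 6 \left(16 + \sqrt{2} \sqrt{-3}\right)\right) - 10955 = \left(36 - 6 \left(16 + \sqrt{2} i \sqrt{3}\right)\right) - 10955 = \left(36 - 6 \left(16 + i \sqrt{6}\right)\right) - 10955 = \left(36 - \left(96 + 6 i \sqrt{6}\right)\right) - 10955 = \left(-60 - 6 i \sqrt{6}\right) - 10955 = -11015 - 6 i \sqrt{6}$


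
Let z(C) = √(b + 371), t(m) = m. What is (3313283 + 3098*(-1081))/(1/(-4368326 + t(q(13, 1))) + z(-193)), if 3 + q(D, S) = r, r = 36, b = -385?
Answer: 155751486915*I/(I + 4368293*√14) ≈ 0.00058302 + 9529.2*I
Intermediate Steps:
q(D, S) = 33 (q(D, S) = -3 + 36 = 33)
z(C) = I*√14 (z(C) = √(-385 + 371) = √(-14) = I*√14)
(3313283 + 3098*(-1081))/(1/(-4368326 + t(q(13, 1))) + z(-193)) = (3313283 + 3098*(-1081))/(1/(-4368326 + 33) + I*√14) = (3313283 - 3348938)/(1/(-4368293) + I*√14) = -35655/(-1/4368293 + I*√14)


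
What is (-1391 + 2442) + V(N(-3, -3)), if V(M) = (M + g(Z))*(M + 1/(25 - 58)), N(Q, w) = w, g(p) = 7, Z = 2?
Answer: 34283/33 ≈ 1038.9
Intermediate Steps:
V(M) = (7 + M)*(-1/33 + M) (V(M) = (M + 7)*(M + 1/(25 - 58)) = (7 + M)*(M + 1/(-33)) = (7 + M)*(M - 1/33) = (7 + M)*(-1/33 + M))
(-1391 + 2442) + V(N(-3, -3)) = (-1391 + 2442) + (-7/33 + (-3)² + (230/33)*(-3)) = 1051 + (-7/33 + 9 - 230/11) = 1051 - 400/33 = 34283/33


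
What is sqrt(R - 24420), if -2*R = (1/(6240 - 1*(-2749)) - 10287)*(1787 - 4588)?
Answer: I*sqrt(1166084767132889)/8989 ≈ 3798.9*I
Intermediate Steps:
R = -129504013721/8989 (R = -(1/(6240 - 1*(-2749)) - 10287)*(1787 - 4588)/2 = -(1/(6240 + 2749) - 10287)*(-2801)/2 = -(1/8989 - 10287)*(-2801)/2 = -(-46234921)*(-2801)/8989 = -1/2*259008027442/8989 = -129504013721/8989 ≈ -1.4407e+7)
sqrt(R - 24420) = sqrt(-129504013721/8989 - 24420) = sqrt(-129723525101/8989) = I*sqrt(1166084767132889)/8989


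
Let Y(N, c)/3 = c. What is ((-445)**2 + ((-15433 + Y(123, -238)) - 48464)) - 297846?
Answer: -164432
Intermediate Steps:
Y(N, c) = 3*c
((-445)**2 + ((-15433 + Y(123, -238)) - 48464)) - 297846 = ((-445)**2 + ((-15433 + 3*(-238)) - 48464)) - 297846 = (198025 + ((-15433 - 714) - 48464)) - 297846 = (198025 + (-16147 - 48464)) - 297846 = (198025 - 64611) - 297846 = 133414 - 297846 = -164432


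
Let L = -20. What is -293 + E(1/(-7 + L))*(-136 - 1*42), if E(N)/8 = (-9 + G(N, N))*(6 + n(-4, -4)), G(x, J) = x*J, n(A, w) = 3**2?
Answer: 46636001/243 ≈ 1.9192e+5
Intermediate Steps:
n(A, w) = 9
G(x, J) = J*x
E(N) = -1080 + 120*N**2 (E(N) = 8*((-9 + N*N)*(6 + 9)) = 8*((-9 + N**2)*15) = 8*(-135 + 15*N**2) = -1080 + 120*N**2)
-293 + E(1/(-7 + L))*(-136 - 1*42) = -293 + (-1080 + 120*(1/(-7 - 20))**2)*(-136 - 1*42) = -293 + (-1080 + 120*(1/(-27))**2)*(-136 - 42) = -293 + (-1080 + 120*(-1/27)**2)*(-178) = -293 + (-1080 + 120*(1/729))*(-178) = -293 + (-1080 + 40/243)*(-178) = -293 - 262400/243*(-178) = -293 + 46707200/243 = 46636001/243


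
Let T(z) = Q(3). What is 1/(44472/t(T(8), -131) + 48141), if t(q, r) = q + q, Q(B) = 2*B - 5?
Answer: 1/70377 ≈ 1.4209e-5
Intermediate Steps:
Q(B) = -5 + 2*B
T(z) = 1 (T(z) = -5 + 2*3 = -5 + 6 = 1)
t(q, r) = 2*q
1/(44472/t(T(8), -131) + 48141) = 1/(44472/((2*1)) + 48141) = 1/(44472/2 + 48141) = 1/(44472*(½) + 48141) = 1/(22236 + 48141) = 1/70377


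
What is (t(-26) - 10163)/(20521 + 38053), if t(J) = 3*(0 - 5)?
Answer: -5089/29287 ≈ -0.17376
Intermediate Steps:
t(J) = -15 (t(J) = 3*(-5) = -15)
(t(-26) - 10163)/(20521 + 38053) = (-15 - 10163)/(20521 + 38053) = -10178/58574 = -10178*1/58574 = -5089/29287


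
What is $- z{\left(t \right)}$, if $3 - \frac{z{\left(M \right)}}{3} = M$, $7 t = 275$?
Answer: $\frac{762}{7} \approx 108.86$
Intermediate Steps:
$t = \frac{275}{7}$ ($t = \frac{1}{7} \cdot 275 = \frac{275}{7} \approx 39.286$)
$z{\left(M \right)} = 9 - 3 M$
$- z{\left(t \right)} = - (9 - \frac{825}{7}) = \left(-1\right) \left(- \frac{762}{7}\right) = \frac{762}{7}$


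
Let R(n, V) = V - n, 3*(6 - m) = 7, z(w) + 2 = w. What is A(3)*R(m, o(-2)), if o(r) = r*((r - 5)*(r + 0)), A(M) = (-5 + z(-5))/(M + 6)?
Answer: 380/9 ≈ 42.222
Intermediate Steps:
z(w) = -2 + w
A(M) = -12/(6 + M) (A(M) = (-5 + (-2 - 5))/(M + 6) = (-5 - 7)/(6 + M) = -12/(6 + M))
m = 11/3 (m = 6 - ⅓*7 = 6 - 7/3 = 11/3 ≈ 3.6667)
o(r) = r²*(-5 + r) (o(r) = r*((-5 + r)*r) = r*(r*(-5 + r)) = r²*(-5 + r))
A(3)*R(m, o(-2)) = (-12/(6 + 3))*((-2)²*(-5 - 2) - 1*11/3) = (-12/9)*(4*(-7) - 11/3) = (-12*⅑)*(-28 - 11/3) = -4/3*(-95/3) = 380/9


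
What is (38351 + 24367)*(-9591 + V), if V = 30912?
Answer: 1337210478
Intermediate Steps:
(38351 + 24367)*(-9591 + V) = (38351 + 24367)*(-9591 + 30912) = 62718*21321 = 1337210478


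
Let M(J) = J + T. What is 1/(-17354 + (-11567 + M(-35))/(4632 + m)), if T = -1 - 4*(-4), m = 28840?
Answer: -33472/580884675 ≈ -5.7622e-5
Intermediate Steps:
T = 15 (T = -1 + 16 = 15)
M(J) = 15 + J (M(J) = J + 15 = 15 + J)
1/(-17354 + (-11567 + M(-35))/(4632 + m)) = 1/(-17354 + (-11567 + (15 - 35))/(4632 + 28840)) = 1/(-17354 + (-11567 - 20)/33472) = 1/(-17354 - 11587*1/33472) = 1/(-17354 - 11587/33472) = 1/(-580884675/33472) = -33472/580884675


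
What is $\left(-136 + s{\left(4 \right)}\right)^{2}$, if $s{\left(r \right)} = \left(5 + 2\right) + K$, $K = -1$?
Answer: $16900$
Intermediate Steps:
$s{\left(r \right)} = 6$ ($s{\left(r \right)} = \left(5 + 2\right) - 1 = 7 - 1 = 6$)
$\left(-136 + s{\left(4 \right)}\right)^{2} = \left(-136 + 6\right)^{2} = \left(-130\right)^{2} = 16900$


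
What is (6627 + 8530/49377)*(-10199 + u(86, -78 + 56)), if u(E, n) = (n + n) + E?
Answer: -3323674185713/49377 ≈ -6.7312e+7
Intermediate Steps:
u(E, n) = E + 2*n (u(E, n) = 2*n + E = E + 2*n)
(6627 + 8530/49377)*(-10199 + u(86, -78 + 56)) = (6627 + 8530/49377)*(-10199 + (86 + 2*(-78 + 56))) = (6627 + 8530*(1/49377))*(-10199 + (86 + 2*(-22))) = (6627 + 8530/49377)*(-10199 + (86 - 44)) = 327229909*(-10199 + 42)/49377 = (327229909/49377)*(-10157) = -3323674185713/49377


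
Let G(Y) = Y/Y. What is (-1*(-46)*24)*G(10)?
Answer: 1104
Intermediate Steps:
G(Y) = 1
(-1*(-46)*24)*G(10) = (-1*(-46)*24)*1 = (46*24)*1 = 1104*1 = 1104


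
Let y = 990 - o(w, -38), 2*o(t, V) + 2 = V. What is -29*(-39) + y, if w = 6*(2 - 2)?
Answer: 2141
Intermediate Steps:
w = 0 (w = 6*0 = 0)
o(t, V) = -1 + V/2
y = 1010 (y = 990 - (-1 + (1/2)*(-38)) = 990 - (-1 - 19) = 990 - 1*(-20) = 990 + 20 = 1010)
-29*(-39) + y = -29*(-39) + 1010 = 1131 + 1010 = 2141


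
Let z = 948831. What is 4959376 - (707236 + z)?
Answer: 3303309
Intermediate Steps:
4959376 - (707236 + z) = 4959376 - (707236 + 948831) = 4959376 - 1*1656067 = 4959376 - 1656067 = 3303309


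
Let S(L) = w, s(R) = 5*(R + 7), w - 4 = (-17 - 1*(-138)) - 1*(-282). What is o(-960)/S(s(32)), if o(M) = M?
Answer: -960/407 ≈ -2.3587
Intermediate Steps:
w = 407 (w = 4 + ((-17 - 1*(-138)) - 1*(-282)) = 4 + ((-17 + 138) + 282) = 4 + (121 + 282) = 4 + 403 = 407)
s(R) = 35 + 5*R (s(R) = 5*(7 + R) = 35 + 5*R)
S(L) = 407
o(-960)/S(s(32)) = -960/407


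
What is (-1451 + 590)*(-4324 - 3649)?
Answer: 6864753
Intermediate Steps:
(-1451 + 590)*(-4324 - 3649) = -861*(-7973) = 6864753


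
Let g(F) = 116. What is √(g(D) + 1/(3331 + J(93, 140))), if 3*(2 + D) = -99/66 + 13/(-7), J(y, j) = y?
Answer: √84997590/856 ≈ 10.770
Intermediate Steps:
D = -131/42 (D = -2 + (-99/66 + 13/(-7))/3 = -2 + (-99*1/66 + 13*(-⅐))/3 = -2 + (-3/2 - 13/7)/3 = -2 + (⅓)*(-47/14) = -2 - 47/42 = -131/42 ≈ -3.1190)
√(g(D) + 1/(3331 + J(93, 140))) = √(116 + 1/(3331 + 93)) = √(116 + 1/3424) = √(397185/3424) = √84997590/856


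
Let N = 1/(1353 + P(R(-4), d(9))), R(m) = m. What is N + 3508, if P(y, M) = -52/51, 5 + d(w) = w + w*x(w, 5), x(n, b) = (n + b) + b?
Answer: 241880159/68951 ≈ 3508.0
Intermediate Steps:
x(n, b) = n + 2*b (x(n, b) = (b + n) + b = n + 2*b)
d(w) = -5 + w + w*(10 + w) (d(w) = -5 + (w + w*(w + 2*5)) = -5 + (w + w*(w + 10)) = -5 + (w + w*(10 + w)) = -5 + w + w*(10 + w))
P(y, M) = -52/51 (P(y, M) = -52*1/51 = -52/51)
N = 51/68951 (N = 1/(1353 - 52/51) = 1/(68951/51) = 51/68951 ≈ 0.00073966)
N + 3508 = 51/68951 + 3508 = 241880159/68951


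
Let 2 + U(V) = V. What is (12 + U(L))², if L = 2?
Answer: 144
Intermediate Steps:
U(V) = -2 + V
(12 + U(L))² = (12 + (-2 + 2))² = (12 + 0)² = 12² = 144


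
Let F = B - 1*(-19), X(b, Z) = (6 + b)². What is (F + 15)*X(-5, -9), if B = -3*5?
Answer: 19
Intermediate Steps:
B = -15
F = 4 (F = -15 - 1*(-19) = -15 + 19 = 4)
(F + 15)*X(-5, -9) = (4 + 15)*(6 - 5)² = 19*1² = 19*1 = 19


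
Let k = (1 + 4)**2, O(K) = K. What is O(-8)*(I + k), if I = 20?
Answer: -360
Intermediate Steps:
k = 25 (k = 5**2 = 25)
O(-8)*(I + k) = -8*(20 + 25) = -8*45 = -360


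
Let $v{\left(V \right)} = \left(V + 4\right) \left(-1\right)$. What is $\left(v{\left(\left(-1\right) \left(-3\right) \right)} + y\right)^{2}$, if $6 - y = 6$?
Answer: $49$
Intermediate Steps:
$y = 0$ ($y = 6 - 6 = 0$)
$v{\left(V \right)} = -4 - V$ ($v{\left(V \right)} = \left(4 + V\right) \left(-1\right) = -4 - V$)
$\left(v{\left(\left(-1\right) \left(-3\right) \right)} + y\right)^{2} = \left(\left(-4 - \left(-1\right) \left(-3\right)\right) + 0\right)^{2} = \left(\left(-4 - 3\right) + 0\right)^{2} = \left(-7 + 0\right)^{2} = \left(-7\right)^{2} = 49$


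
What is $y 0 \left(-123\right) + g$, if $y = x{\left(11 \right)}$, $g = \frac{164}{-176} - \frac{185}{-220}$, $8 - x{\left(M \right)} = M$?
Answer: $- \frac{1}{11} \approx -0.090909$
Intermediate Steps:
$x{\left(M \right)} = 8 - M$
$g = - \frac{1}{11}$ ($g = 164 \left(- \frac{1}{176}\right) - - \frac{37}{44} = - \frac{41}{44} + \frac{37}{44} = - \frac{1}{11} \approx -0.090909$)
$y = -3$ ($y = 8 - 11 = -3$)
$y 0 \left(-123\right) + g = - 3 \cdot 0 \left(-123\right) - \frac{1}{11} = \left(-3\right) 0 - \frac{1}{11} = 0 - \frac{1}{11} = - \frac{1}{11}$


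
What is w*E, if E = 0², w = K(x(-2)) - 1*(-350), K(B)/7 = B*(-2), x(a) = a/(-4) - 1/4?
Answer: 0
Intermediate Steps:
x(a) = -¼ - a/4 (x(a) = a*(-¼) - 1*¼ = -a/4 - ¼ = -¼ - a/4)
K(B) = -14*B (K(B) = 7*(B*(-2)) = 7*(-2*B) = -14*B)
w = 693/2 (w = -14*(-¼ - ¼*(-2)) - 1*(-350) = -14*(-¼ + ½) + 350 = -14*¼ + 350 = -7/2 + 350 = 693/2 ≈ 346.50)
E = 0
w*E = (693/2)*0 = 0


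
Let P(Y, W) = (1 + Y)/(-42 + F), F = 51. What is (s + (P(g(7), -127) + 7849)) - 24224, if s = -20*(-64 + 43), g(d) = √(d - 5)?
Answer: -143594/9 + √2/9 ≈ -15955.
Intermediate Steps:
g(d) = √(-5 + d)
P(Y, W) = ⅑ + Y/9 (P(Y, W) = (1 + Y)/(-42 + 51) = (1 + Y)/9 = (1 + Y)*(⅑) = ⅑ + Y/9)
s = 420 (s = -20*(-21) = 420)
(s + (P(g(7), -127) + 7849)) - 24224 = (420 + ((⅑ + √(-5 + 7)/9) + 7849)) - 24224 = (420 + ((⅑ + √2/9) + 7849)) - 24224 = (420 + (70642/9 + √2/9)) - 24224 = (74422/9 + √2/9) - 24224 = -143594/9 + √2/9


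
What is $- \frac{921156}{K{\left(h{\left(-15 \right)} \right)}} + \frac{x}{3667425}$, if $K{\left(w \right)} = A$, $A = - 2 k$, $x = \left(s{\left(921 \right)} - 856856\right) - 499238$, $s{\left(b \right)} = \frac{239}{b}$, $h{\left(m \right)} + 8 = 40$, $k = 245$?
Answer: $\frac{62215503576703}{33101444565} \approx 1879.5$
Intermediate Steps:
$h{\left(m \right)} = 32$ ($h{\left(m \right)} = -8 + 40 = 32$)
$x = - \frac{1248962335}{921}$ ($x = \left(\frac{239}{921} - 856856\right) - 499238 = - \frac{789164137}{921} - 499238 = - \frac{1248962335}{921} \approx -1.3561 \cdot 10^{6}$)
$A = -490$ ($A = \left(-2\right) 245 = -490$)
$K{\left(w \right)} = -490$
$- \frac{921156}{K{\left(h{\left(-15 \right)} \right)}} + \frac{x}{3667425} = - \frac{921156}{-490} - \frac{1248962335}{921 \cdot 3667425} = \left(-921156\right) \left(- \frac{1}{490}\right) - \frac{249792467}{675539685} = \frac{460578}{245} - \frac{249792467}{675539685} = \frac{62215503576703}{33101444565}$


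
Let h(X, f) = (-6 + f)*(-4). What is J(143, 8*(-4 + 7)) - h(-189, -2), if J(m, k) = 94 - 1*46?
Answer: 16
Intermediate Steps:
h(X, f) = 24 - 4*f
J(m, k) = 48 (J(m, k) = 94 - 46 = 48)
J(143, 8*(-4 + 7)) - h(-189, -2) = 48 - (24 - 4*(-2)) = 48 - (24 + 8) = 48 - 1*32 = 48 - 32 = 16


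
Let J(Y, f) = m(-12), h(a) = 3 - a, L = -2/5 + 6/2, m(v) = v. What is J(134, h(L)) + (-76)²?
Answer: 5764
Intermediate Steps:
L = 13/5 (L = -2*⅕ + 6*(½) = -⅖ + 3 = 13/5 ≈ 2.6000)
J(Y, f) = -12
J(134, h(L)) + (-76)² = -12 + (-76)² = -12 + 5776 = 5764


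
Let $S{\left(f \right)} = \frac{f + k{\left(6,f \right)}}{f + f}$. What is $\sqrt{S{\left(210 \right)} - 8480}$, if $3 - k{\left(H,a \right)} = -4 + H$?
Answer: $\frac{i \sqrt{373945845}}{210} \approx 92.084 i$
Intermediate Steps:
$k{\left(H,a \right)} = 7 - H$ ($k{\left(H,a \right)} = 3 - \left(-4 + H\right) = 7 - H$)
$S{\left(f \right)} = \frac{1 + f}{2 f}$ ($S{\left(f \right)} = \frac{f + \left(7 - 6\right)}{f + f} = \frac{f + \left(7 - 6\right)}{2 f} = \left(f + 1\right) \frac{1}{2 f} = \left(1 + f\right) \frac{1}{2 f} = \frac{1 + f}{2 f}$)
$\sqrt{S{\left(210 \right)} - 8480} = \sqrt{\frac{1 + 210}{2 \cdot 210} - 8480} = \sqrt{\frac{1}{2} \cdot \frac{1}{210} \cdot 211 - 8480} = \sqrt{\frac{211}{420} - 8480} = \sqrt{- \frac{3561389}{420}} = \frac{i \sqrt{373945845}}{210}$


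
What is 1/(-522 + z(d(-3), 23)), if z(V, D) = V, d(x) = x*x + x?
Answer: -1/516 ≈ -0.0019380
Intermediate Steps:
d(x) = x + x² (d(x) = x² + x = x + x²)
1/(-522 + z(d(-3), 23)) = 1/(-522 - 3*(1 - 3)) = 1/(-522 - 3*(-2)) = 1/(-522 + 6) = 1/(-516) = -1/516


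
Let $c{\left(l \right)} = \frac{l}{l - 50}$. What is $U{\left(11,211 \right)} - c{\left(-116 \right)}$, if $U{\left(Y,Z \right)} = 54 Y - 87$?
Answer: $\frac{42023}{83} \approx 506.3$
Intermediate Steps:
$U{\left(Y,Z \right)} = -87 + 54 Y$
$c{\left(l \right)} = \frac{l}{-50 + l}$
$U{\left(11,211 \right)} - c{\left(-116 \right)} = \left(-87 + 54 \cdot 11\right) - - \frac{116}{-50 - 116} = \left(-87 + 594\right) - - \frac{116}{-166} = 507 - \left(-116\right) \left(- \frac{1}{166}\right) = 507 - \frac{58}{83} = \frac{42023}{83}$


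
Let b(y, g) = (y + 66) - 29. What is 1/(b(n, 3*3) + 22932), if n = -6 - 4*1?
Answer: 1/22959 ≈ 4.3556e-5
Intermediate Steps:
n = -10 (n = -6 - 4 = -10)
b(y, g) = 37 + y (b(y, g) = (66 + y) - 29 = 37 + y)
1/(b(n, 3*3) + 22932) = 1/((37 - 10) + 22932) = 1/(27 + 22932) = 1/22959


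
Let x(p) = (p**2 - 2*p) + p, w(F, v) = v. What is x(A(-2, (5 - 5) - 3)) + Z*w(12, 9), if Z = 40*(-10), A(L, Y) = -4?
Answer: -3580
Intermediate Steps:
x(p) = p**2 - p
Z = -400
x(A(-2, (5 - 5) - 3)) + Z*w(12, 9) = -4*(-1 - 4) - 400*9 = -4*(-5) - 3600 = 20 - 3600 = -3580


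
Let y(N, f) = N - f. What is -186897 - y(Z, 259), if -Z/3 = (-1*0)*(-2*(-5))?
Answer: -186638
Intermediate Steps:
Z = 0 (Z = -3*(-1*0)*(-2*(-5)) = -0*10 = -3*0 = 0)
-186897 - y(Z, 259) = -186897 - (0 - 1*259) = -186897 - (0 - 259) = -186897 - 1*(-259) = -186897 + 259 = -186638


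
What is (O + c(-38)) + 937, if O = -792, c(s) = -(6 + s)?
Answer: 177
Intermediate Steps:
c(s) = -6 - s
(O + c(-38)) + 937 = (-792 + (-6 - 1*(-38))) + 937 = (-792 + (-6 + 38)) + 937 = (-792 + 32) + 937 = -760 + 937 = 177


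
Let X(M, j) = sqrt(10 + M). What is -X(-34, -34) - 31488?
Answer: -31488 - 2*I*sqrt(6) ≈ -31488.0 - 4.899*I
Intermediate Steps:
-X(-34, -34) - 31488 = -sqrt(10 - 34) - 31488 = -sqrt(-24) - 31488 = -2*I*sqrt(6) - 31488 = -31488 - 2*I*sqrt(6)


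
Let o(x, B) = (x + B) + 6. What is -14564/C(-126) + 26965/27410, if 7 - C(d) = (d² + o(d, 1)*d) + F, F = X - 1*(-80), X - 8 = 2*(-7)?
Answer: 246683089/169596634 ≈ 1.4545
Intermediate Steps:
o(x, B) = 6 + B + x (o(x, B) = (B + x) + 6 = 6 + B + x)
X = -6 (X = 8 + 2*(-7) = 8 - 14 = -6)
F = 74 (F = -6 - 1*(-80) = -6 + 80 = 74)
C(d) = -67 - d² - d*(7 + d) (C(d) = 7 - ((d² + (6 + 1 + d)*d) + 74) = 7 - ((d² + (7 + d)*d) + 74) = 7 - ((d² + d*(7 + d)) + 74) = 7 - (74 + d² + d*(7 + d)) = 7 + (-74 - d² - d*(7 + d)) = -67 - d² - d*(7 + d))
-14564/C(-126) + 26965/27410 = -14564/(-67 - 1*(-126)² - 1*(-126)*(7 - 126)) + 26965/27410 = -14564/(-67 - 1*15876 - 1*(-126)*(-119)) + 26965*(1/27410) = -14564/(-67 - 15876 - 14994) + 5393/5482 = -14564/(-30937) + 5393/5482 = -14564*(-1/30937) + 5393/5482 = 14564/30937 + 5393/5482 = 246683089/169596634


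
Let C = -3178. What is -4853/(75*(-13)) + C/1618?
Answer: 2376802/788775 ≈ 3.0133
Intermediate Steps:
-4853/(75*(-13)) + C/1618 = -4853/(75*(-13)) - 3178/1618 = -4853/(-975) - 3178*1/1618 = -4853*(-1/975) - 1589/809 = 4853/975 - 1589/809 = 2376802/788775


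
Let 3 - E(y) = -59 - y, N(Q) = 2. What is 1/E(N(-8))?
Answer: 1/64 ≈ 0.015625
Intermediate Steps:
E(y) = 62 + y (E(y) = 3 - (-59 - y) = 3 + (59 + y) = 62 + y)
1/E(N(-8)) = 1/(62 + 2) = 1/64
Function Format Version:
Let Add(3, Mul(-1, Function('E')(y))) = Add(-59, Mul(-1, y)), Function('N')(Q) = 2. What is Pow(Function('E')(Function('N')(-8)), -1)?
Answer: Rational(1, 64) ≈ 0.015625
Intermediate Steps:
Function('E')(y) = Add(62, y) (Function('E')(y) = Add(3, Mul(-1, Add(-59, Mul(-1, y)))) = Add(3, Add(59, y)) = Add(62, y))
Pow(Function('E')(Function('N')(-8)), -1) = Pow(Add(62, 2), -1) = Pow(64, -1) = Rational(1, 64)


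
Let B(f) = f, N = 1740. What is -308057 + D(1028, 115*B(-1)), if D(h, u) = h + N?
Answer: -305289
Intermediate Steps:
D(h, u) = 1740 + h (D(h, u) = h + 1740 = 1740 + h)
-308057 + D(1028, 115*B(-1)) = -308057 + (1740 + 1028) = -308057 + 2768 = -305289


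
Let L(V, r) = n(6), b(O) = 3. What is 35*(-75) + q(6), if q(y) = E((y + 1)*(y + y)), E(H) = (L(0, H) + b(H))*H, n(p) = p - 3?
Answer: -2121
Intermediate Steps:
n(p) = -3 + p
L(V, r) = 3 (L(V, r) = -3 + 6 = 3)
E(H) = 6*H (E(H) = (3 + 3)*H = 6*H)
q(y) = 12*y*(1 + y) (q(y) = 6*((y + 1)*(y + y)) = 6*((1 + y)*(2*y)) = 6*(2*y*(1 + y)) = 12*y*(1 + y))
35*(-75) + q(6) = 35*(-75) + 12*6*(1 + 6) = -2625 + 12*6*7 = -2625 + 504 = -2121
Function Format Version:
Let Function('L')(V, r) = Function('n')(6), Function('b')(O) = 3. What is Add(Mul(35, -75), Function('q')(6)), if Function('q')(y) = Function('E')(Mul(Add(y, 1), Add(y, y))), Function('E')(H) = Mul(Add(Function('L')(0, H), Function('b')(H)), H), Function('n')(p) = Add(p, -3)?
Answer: -2121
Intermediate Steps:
Function('n')(p) = Add(-3, p)
Function('L')(V, r) = 3 (Function('L')(V, r) = Add(-3, 6) = 3)
Function('E')(H) = Mul(6, H) (Function('E')(H) = Mul(Add(3, 3), H) = Mul(6, H))
Function('q')(y) = Mul(12, y, Add(1, y)) (Function('q')(y) = Mul(6, Mul(Add(y, 1), Add(y, y))) = Mul(6, Mul(Add(1, y), Mul(2, y))) = Mul(6, Mul(2, y, Add(1, y))) = Mul(12, y, Add(1, y)))
Add(Mul(35, -75), Function('q')(6)) = Add(Mul(35, -75), Mul(12, 6, Add(1, 6))) = Add(-2625, Mul(12, 6, 7)) = Add(-2625, 504) = -2121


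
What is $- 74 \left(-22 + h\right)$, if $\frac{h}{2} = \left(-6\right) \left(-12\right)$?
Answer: $-9028$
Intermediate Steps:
$h = 144$ ($h = 2 \left(\left(-6\right) \left(-12\right)\right) = 2 \cdot 72 = 144$)
$- 74 \left(-22 + h\right) = - 74 \left(-22 + 144\right) = \left(-74\right) 122 = -9028$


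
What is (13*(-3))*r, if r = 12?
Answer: -468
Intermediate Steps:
(13*(-3))*r = (13*(-3))*12 = -39*12 = -468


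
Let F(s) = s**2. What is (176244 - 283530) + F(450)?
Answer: 95214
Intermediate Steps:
(176244 - 283530) + F(450) = (176244 - 283530) + 450**2 = -107286 + 202500 = 95214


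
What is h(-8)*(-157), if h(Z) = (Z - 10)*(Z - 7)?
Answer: -42390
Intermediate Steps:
h(Z) = (-10 + Z)*(-7 + Z)
h(-8)*(-157) = (70 + (-8)² - 17*(-8))*(-157) = (70 + 64 + 136)*(-157) = 270*(-157) = -42390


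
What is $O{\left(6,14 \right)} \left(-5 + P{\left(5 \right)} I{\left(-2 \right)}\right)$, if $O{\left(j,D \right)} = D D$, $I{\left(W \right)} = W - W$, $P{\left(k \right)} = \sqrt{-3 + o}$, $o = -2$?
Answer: $-980$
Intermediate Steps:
$P{\left(k \right)} = i \sqrt{5}$ ($P{\left(k \right)} = \sqrt{-3 - 2} = \sqrt{-5} = i \sqrt{5}$)
$I{\left(W \right)} = 0$
$O{\left(j,D \right)} = D^{2}$
$O{\left(6,14 \right)} \left(-5 + P{\left(5 \right)} I{\left(-2 \right)}\right) = 14^{2} \left(-5 + i \sqrt{5} \cdot 0\right) = 196 \left(-5 + 0\right) = 196 \left(-5\right) = -980$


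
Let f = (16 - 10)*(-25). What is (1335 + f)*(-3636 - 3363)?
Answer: -8293815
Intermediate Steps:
f = -150 (f = 6*(-25) = -150)
(1335 + f)*(-3636 - 3363) = (1335 - 150)*(-3636 - 3363) = 1185*(-6999) = -8293815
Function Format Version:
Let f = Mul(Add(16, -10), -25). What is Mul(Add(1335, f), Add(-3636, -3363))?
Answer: -8293815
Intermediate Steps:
f = -150 (f = Mul(6, -25) = -150)
Mul(Add(1335, f), Add(-3636, -3363)) = Mul(Add(1335, -150), Add(-3636, -3363)) = Mul(1185, -6999) = -8293815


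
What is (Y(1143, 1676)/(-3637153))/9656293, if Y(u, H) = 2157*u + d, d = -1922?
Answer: -2463529/35121415053829 ≈ -7.0143e-8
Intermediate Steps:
Y(u, H) = -1922 + 2157*u (Y(u, H) = 2157*u - 1922 = -1922 + 2157*u)
(Y(1143, 1676)/(-3637153))/9656293 = ((-1922 + 2157*1143)/(-3637153))/9656293 = ((-1922 + 2465451)*(-1/3637153))*(1/9656293) = (2463529*(-1/3637153))*(1/9656293) = -2463529/3637153*1/9656293 = -2463529/35121415053829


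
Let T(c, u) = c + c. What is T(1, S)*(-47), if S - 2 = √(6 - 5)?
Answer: -94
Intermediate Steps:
S = 3 (S = 2 + √(6 - 5) = 2 + √1 = 2 + 1 = 3)
T(c, u) = 2*c
T(1, S)*(-47) = (2*1)*(-47) = 2*(-47) = -94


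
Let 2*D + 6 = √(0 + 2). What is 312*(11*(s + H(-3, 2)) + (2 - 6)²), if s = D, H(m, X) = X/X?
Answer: -1872 + 1716*√2 ≈ 554.79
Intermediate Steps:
D = -3 + √2/2 (D = -3 + √(0 + 2)/2 = -3 + √2/2 ≈ -2.2929)
H(m, X) = 1
s = -3 + √2/2 ≈ -2.2929
312*(11*(s + H(-3, 2)) + (2 - 6)²) = 312*(11*((-3 + √2/2) + 1) + (2 - 6)²) = 312*(11*(-2 + √2/2) + (-4)²) = 312*((-22 + 11*√2/2) + 16) = 312*(-6 + 11*√2/2) = -1872 + 1716*√2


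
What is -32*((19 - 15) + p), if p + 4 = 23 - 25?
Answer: 64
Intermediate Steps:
p = -6 (p = -4 + (23 - 25) = -4 - 2 = -6)
-32*((19 - 15) + p) = -32*((19 - 15) - 6) = -32*(4 - 6) = -32*(-2) = 64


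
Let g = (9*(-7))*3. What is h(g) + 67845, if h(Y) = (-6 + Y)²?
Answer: 105870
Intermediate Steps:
g = -189 (g = -63*3 = -189)
h(g) + 67845 = (-6 - 189)² + 67845 = (-195)² + 67845 = 38025 + 67845 = 105870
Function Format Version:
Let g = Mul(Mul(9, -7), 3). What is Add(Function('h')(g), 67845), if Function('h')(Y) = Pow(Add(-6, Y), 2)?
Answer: 105870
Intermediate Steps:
g = -189 (g = Mul(-63, 3) = -189)
Add(Function('h')(g), 67845) = Add(Pow(Add(-6, -189), 2), 67845) = Add(Pow(-195, 2), 67845) = Add(38025, 67845) = 105870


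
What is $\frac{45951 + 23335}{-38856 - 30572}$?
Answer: $- \frac{34643}{34714} \approx -0.99795$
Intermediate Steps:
$\frac{45951 + 23335}{-38856 - 30572} = \frac{69286}{-69428} = 69286 \left(- \frac{1}{69428}\right) = - \frac{34643}{34714}$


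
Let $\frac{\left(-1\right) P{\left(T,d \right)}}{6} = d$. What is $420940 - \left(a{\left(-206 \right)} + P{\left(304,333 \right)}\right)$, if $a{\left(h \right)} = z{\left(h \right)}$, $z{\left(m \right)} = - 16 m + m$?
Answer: $419848$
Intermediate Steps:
$z{\left(m \right)} = - 15 m$
$a{\left(h \right)} = - 15 h$
$P{\left(T,d \right)} = - 6 d$
$420940 - \left(a{\left(-206 \right)} + P{\left(304,333 \right)}\right) = 420940 - \left(\left(-15\right) \left(-206\right) - 1998\right) = 420940 - \left(3090 - 1998\right) = 420940 - 1092 = 419848$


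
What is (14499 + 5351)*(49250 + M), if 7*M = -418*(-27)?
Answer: 7067314600/7 ≈ 1.0096e+9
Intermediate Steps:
M = 11286/7 (M = (-418*(-27))/7 = (⅐)*11286 = 11286/7 ≈ 1612.3)
(14499 + 5351)*(49250 + M) = (14499 + 5351)*(49250 + 11286/7) = 19850*(356036/7) = 7067314600/7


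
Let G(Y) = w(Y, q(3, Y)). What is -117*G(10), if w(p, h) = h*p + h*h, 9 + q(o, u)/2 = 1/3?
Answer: -14872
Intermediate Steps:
q(o, u) = -52/3 (q(o, u) = -18 + 2/3 = -52/3)
w(p, h) = h**2 + h*p (w(p, h) = h*p + h**2 = h**2 + h*p)
G(Y) = 2704/9 - 52*Y/3 (G(Y) = -52*(-52/3 + Y)/3 = 2704/9 - 52*Y/3)
-117*G(10) = -117*(2704/9 - 52/3*10) = -117*(2704/9 - 520/3) = -117*1144/9 = -14872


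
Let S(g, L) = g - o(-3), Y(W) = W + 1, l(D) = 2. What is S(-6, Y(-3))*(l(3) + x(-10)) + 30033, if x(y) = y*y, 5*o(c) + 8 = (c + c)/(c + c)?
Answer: 147819/5 ≈ 29564.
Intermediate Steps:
Y(W) = 1 + W
o(c) = -7/5 (o(c) = -8/5 + ((c + c)/(c + c))/5 = -8/5 + ((2*c)/((2*c)))/5 = -8/5 + ((2*c)*(1/(2*c)))/5 = -8/5 + (⅕)*1 = -8/5 + ⅕ = -7/5)
x(y) = y²
S(g, L) = 7/5 + g (S(g, L) = g - 1*(-7/5) = g + 7/5 = 7/5 + g)
S(-6, Y(-3))*(l(3) + x(-10)) + 30033 = (7/5 - 6)*(2 + (-10)²) + 30033 = -23*(2 + 100)/5 + 30033 = -23/5*102 + 30033 = -2346/5 + 30033 = 147819/5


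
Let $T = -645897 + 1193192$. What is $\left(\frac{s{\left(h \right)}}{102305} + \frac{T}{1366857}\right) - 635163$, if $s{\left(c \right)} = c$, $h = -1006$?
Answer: $- \frac{88818792621295922}{139836305385} \approx -6.3516 \cdot 10^{5}$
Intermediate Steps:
$T = 547295$
$\left(\frac{s{\left(h \right)}}{102305} + \frac{T}{1366857}\right) - 635163 = \left(- \frac{1006}{102305} + \frac{547295}{1366857}\right) - 635163 = \frac{54615956833}{139836305385} - 635163 = - \frac{88818792621295922}{139836305385}$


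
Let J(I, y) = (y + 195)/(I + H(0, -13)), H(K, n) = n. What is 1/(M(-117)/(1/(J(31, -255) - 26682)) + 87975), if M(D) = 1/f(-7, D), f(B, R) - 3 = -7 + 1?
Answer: 9/871831 ≈ 1.0323e-5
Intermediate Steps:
f(B, R) = -3 (f(B, R) = 3 + (-7 + 1) = 3 - 6 = -3)
J(I, y) = (195 + y)/(-13 + I) (J(I, y) = (y + 195)/(I - 13) = (195 + y)/(-13 + I))
M(D) = -⅓ (M(D) = 1/(-3) = -⅓)
1/(M(-117)/(1/(J(31, -255) - 26682)) + 87975) = 1/(-(-8894 + (195 - 255)/(3*(-13 + 31))) + 87975) = 1/(-1/(3*(1/(-60/18 - 26682))) + 87975) = 1/(-1/(3*(1/((1/18)*(-60) - 26682))) + 87975) = 1/(-1/(3*(1/(-10/3 - 26682))) + 87975) = 1/(-1/(3*(1/(-80056/3))) + 87975) = 1/(-1/(3*(-3/80056)) + 87975) = 1/(-⅓*(-80056/3) + 87975) = 1/(80056/9 + 87975) = 1/(871831/9) = 9/871831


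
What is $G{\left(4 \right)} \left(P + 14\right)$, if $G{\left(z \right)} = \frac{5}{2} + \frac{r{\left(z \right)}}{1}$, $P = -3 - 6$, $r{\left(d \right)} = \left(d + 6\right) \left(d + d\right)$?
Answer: $\frac{825}{2} \approx 412.5$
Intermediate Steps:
$r{\left(d \right)} = 2 d \left(6 + d\right)$ ($r{\left(d \right)} = \left(6 + d\right) 2 d = 2 d \left(6 + d\right)$)
$P = -9$ ($P = -3 - 6 = -9$)
$G{\left(z \right)} = \frac{5}{2} + 2 z \left(6 + z\right)$ ($G{\left(z \right)} = \frac{5}{2} + \frac{2 z \left(6 + z\right)}{1} = 5 \cdot \frac{1}{2} + 2 z \left(6 + z\right) 1 = \frac{5}{2} + 2 z \left(6 + z\right)$)
$G{\left(4 \right)} \left(P + 14\right) = \left(\frac{5}{2} + 2 \cdot 4 \left(6 + 4\right)\right) \left(-9 + 14\right) = \left(\frac{5}{2} + 2 \cdot 4 \cdot 10\right) 5 = \left(\frac{5}{2} + 80\right) 5 = \frac{165}{2} \cdot 5 = \frac{825}{2}$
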